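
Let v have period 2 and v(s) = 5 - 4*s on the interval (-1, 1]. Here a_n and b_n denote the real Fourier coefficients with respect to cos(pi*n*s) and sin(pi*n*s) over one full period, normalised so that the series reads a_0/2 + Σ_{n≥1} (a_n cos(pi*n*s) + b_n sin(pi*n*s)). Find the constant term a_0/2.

a_0 = ∫_{-1}^{1} v(s) ds = 10.
So the constant term a_0/2 = 5.

5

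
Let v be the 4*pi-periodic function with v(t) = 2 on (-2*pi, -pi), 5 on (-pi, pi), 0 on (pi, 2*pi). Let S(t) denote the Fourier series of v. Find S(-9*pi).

t = -9*pi differs from t = -pi by -2 full period(s), and the series is 4*pi-periodic.
At t = -pi the one-sided limits are v(-pi^-) = 2 and v(-pi^+) = 5.
By Dirichlet's theorem the series converges to their average, [(2) + (5)]/2 = 7/2.

7/2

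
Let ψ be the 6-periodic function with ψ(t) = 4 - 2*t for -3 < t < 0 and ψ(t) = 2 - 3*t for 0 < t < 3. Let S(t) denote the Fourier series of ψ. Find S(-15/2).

7

t = -15/2 differs from t = -3/2 by -1 full period(s), and the series is 6-periodic.
ψ is continuous at t = -3/2 with value 7, so the series converges to 7 there.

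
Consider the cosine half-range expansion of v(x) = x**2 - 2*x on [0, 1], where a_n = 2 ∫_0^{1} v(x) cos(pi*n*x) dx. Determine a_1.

a_1 = 2 ∫_0^{1} (x**2 - 2*x) cos(pi*x) dx.
Integrating by parts twice (tabular method), an antiderivative of (x**2 - 2*x) cos(pi*x) is x**2*sin(pi*x)/pi - 2*x*sin(pi*x)/pi + 2*x*cos(pi*x)/pi**2 - 2*sin(pi*x)/pi**3 - 2*cos(pi*x)/pi**2; evaluating from 0 to 1: ∫_{0}^{1} (x**2 - 2*x) cos(pi*x) dx = (0) - (-2/pi**2) = 2/pi**2.
Hence a_1 = 2·(2/pi**2) = 4/pi**2.

4/pi**2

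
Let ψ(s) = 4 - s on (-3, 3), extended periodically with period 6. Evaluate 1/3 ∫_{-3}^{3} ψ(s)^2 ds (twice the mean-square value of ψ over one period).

38

1/3 ∫_{-3}^{3} ψ(s)^2 ds = 1/3 · (114) = 38.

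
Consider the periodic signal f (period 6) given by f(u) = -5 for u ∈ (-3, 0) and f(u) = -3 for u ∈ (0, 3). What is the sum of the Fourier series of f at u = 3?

At u = 3 the one-sided limits are f(3^-) = -3 and f(3^+) = -5.
By Dirichlet's theorem the series converges to their average, [(-3) + (-5)]/2 = -4.

-4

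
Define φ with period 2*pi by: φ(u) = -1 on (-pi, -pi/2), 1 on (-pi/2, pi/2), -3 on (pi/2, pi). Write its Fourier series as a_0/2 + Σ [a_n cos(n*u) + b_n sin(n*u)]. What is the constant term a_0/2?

-1/2

a_0 = 1/pi ∫_{-pi}^{pi} φ(u) du = 1/pi · (-pi) = -1.
So the constant term a_0/2 = -1/2.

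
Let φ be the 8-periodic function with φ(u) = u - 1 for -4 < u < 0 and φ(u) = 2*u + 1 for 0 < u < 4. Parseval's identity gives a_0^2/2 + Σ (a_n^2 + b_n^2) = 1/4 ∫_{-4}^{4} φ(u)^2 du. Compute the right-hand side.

122/3

1/4 ∫_{-4}^{4} φ(u)^2 du = 1/4 · (488/3) = 122/3.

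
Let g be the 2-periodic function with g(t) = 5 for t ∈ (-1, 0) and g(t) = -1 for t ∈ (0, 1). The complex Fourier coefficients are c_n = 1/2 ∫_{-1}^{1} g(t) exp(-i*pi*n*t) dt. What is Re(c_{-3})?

Since g is real-valued, Re(c_{-3}) = 1/2 ∫_{-1}^{1} g(t) cos(-3*pi*t) dt = a_{3}/2.
Split the integral at the breakpoints.
Directly, an antiderivative of (5) cos(-3*pi*t) is 5*sin(3*pi*t)/(3*pi); evaluating from -1 to 0: ∫_{-1}^{0} (5) cos(-3*pi*t) dt = (0) - (0) = 0.
Directly, an antiderivative of (-1) cos(-3*pi*t) is -sin(3*pi*t)/(3*pi); evaluating from 0 to 1: ∫_{0}^{1} (-1) cos(-3*pi*t) dt = (0) - (0) = 0.
So ∫_{-1}^{1} g(t) cos(-3*pi*t) dt = 0.
Hence Re(c_{-3}) = (1/2)·(0) = 0.

0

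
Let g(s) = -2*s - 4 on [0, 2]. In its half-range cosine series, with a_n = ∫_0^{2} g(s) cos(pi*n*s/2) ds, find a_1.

16/pi**2

a_1 = ∫_0^{2} (-2*s - 4) cos(pi*s/2) ds.
Integrating by parts (boundary term plus one more integral), an antiderivative of (-2*s - 4) cos(pi*s/2) is -4*s*sin(pi*s/2)/pi - 8*sin(pi*s/2)/pi - 8*cos(pi*s/2)/pi**2; evaluating from 0 to 2: ∫_{0}^{2} (-2*s - 4) cos(pi*s/2) ds = (8/pi**2) - (-8/pi**2) = 16/pi**2.
Hence a_1 = 16/pi**2.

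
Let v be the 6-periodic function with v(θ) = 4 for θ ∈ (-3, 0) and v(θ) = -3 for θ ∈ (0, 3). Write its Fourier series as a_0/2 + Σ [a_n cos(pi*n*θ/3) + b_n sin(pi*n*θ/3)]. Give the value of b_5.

-14/(5*pi)

b_5 = 1/3 ∫_{-3}^{3} v(θ) sin(5*pi*θ/3) dθ.
Split the integral at the breakpoints.
Directly, an antiderivative of (4) sin(5*pi*θ/3) is -12*cos(5*pi*θ/3)/(5*pi); evaluating from -3 to 0: ∫_{-3}^{0} (4) sin(5*pi*θ/3) dθ = (-12/(5*pi)) - (12/(5*pi)) = -24/(5*pi).
Directly, an antiderivative of (-3) sin(5*pi*θ/3) is 9*cos(5*pi*θ/3)/(5*pi); evaluating from 0 to 3: ∫_{0}^{3} (-3) sin(5*pi*θ/3) dθ = (-9/(5*pi)) - (9/(5*pi)) = -18/(5*pi).
Summing the pieces and multiplying by (1/3) gives b_5 = -14/(5*pi).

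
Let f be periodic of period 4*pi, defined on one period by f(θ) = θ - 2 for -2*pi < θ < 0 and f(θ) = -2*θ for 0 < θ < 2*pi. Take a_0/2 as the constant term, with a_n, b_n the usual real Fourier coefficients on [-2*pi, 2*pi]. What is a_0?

a_0 = (1/(2*pi)) ∫_{-2*pi}^{2*pi} f(θ) dθ = (1/(2*pi)) · (-2*pi*(2 + 3*pi)) = -3*pi - 2.

-3*pi - 2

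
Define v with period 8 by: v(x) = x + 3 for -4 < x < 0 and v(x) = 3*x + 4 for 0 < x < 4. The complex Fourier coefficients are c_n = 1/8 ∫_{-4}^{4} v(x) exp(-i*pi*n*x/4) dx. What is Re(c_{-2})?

0

Since v is real-valued, Re(c_{-2}) = 1/8 ∫_{-4}^{4} v(x) cos(-pi*x/2) dx = a_{2}/2.
Split the integral at the breakpoints.
Integrating by parts (boundary term plus one more integral), an antiderivative of (x + 3) cos(-pi*x/2) is 2*x*sin(pi*x/2)/pi + 6*sin(pi*x/2)/pi + 4*cos(pi*x/2)/pi**2; evaluating from -4 to 0: ∫_{-4}^{0} (x + 3) cos(-pi*x/2) dx = (4/pi**2) - (4/pi**2) = 0.
Integrating by parts (boundary term plus one more integral), an antiderivative of (3*x + 4) cos(-pi*x/2) is 6*x*sin(pi*x/2)/pi + 8*sin(pi*x/2)/pi + 12*cos(pi*x/2)/pi**2; evaluating from 0 to 4: ∫_{0}^{4} (3*x + 4) cos(-pi*x/2) dx = (12/pi**2) - (12/pi**2) = 0.
So ∫_{-4}^{4} v(x) cos(-pi*x/2) dx = 0.
Hence Re(c_{-2}) = (1/8)·(0) = 0.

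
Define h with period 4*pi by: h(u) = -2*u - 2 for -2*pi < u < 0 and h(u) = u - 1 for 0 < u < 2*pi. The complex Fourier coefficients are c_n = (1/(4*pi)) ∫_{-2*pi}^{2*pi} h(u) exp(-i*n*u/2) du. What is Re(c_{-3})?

-2/(3*pi)

Since h is real-valued, Re(c_{-3}) = (1/(4*pi)) ∫_{-2*pi}^{2*pi} h(u) cos(-3*u/2) du = a_{3}/2.
Split the integral at the breakpoints.
Integrating by parts (boundary term plus one more integral), an antiderivative of (-2*u - 2) cos(-3*u/2) is -4*u*sin(3*u/2)/3 - 4*sin(3*u/2)/3 - 8*cos(3*u/2)/9; evaluating from -2*pi to 0: ∫_{-2*pi}^{0} (-2*u - 2) cos(-3*u/2) du = (-8/9) - (8/9) = -16/9.
Integrating by parts (boundary term plus one more integral), an antiderivative of (u - 1) cos(-3*u/2) is 2*u*sin(3*u/2)/3 - 2*sin(3*u/2)/3 + 4*cos(3*u/2)/9; evaluating from 0 to 2*pi: ∫_{0}^{2*pi} (u - 1) cos(-3*u/2) du = (-4/9) - (4/9) = -8/9.
So ∫_{-2*pi}^{2*pi} h(u) cos(-3*u/2) du = -8/3.
Hence Re(c_{-3}) = (1/(4*pi))·(-8/3) = -2/(3*pi).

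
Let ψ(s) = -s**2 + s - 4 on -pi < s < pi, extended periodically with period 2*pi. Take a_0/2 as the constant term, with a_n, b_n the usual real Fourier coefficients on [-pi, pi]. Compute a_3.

a_3 = 1/pi ∫_{-pi}^{pi} ψ(s) cos(3*s) ds.
Integrating by parts twice (tabular method), an antiderivative of (-s**2 + s - 4) cos(3*s) is -s**2*sin(3*s)/3 + s*sin(3*s)/3 - 2*s*cos(3*s)/9 - 34*sin(3*s)/27 + cos(3*s)/9; evaluating from -pi to pi: ∫_{-pi}^{pi} (-s**2 + s - 4) cos(3*s) ds = (-1/9 + 2*pi/9) - (-2*pi/9 - 1/9) = 4*pi/9.
Hence a_3 = (1/pi)·(4*pi/9) = 4/9.

4/9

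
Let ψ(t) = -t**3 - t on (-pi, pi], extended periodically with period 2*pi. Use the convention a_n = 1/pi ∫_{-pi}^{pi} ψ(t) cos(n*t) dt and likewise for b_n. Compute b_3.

-2*pi**2/3 - 2/9

b_3 = 1/pi ∫_{-pi}^{pi} ψ(t) sin(3*t) dt.
ψ is odd and sin(3*t) is odd, so the integrand is even and b_3 = 2/pi ∫_0^{pi} ψ(t) sin(3*t) dt.
Integrating by parts three times (tabular method), an antiderivative of (-t**3 - t) sin(3*t) is t**3*cos(3*t)/3 - t**2*sin(3*t)/3 + t*cos(3*t)/9 - sin(3*t)/27; evaluating from 0 to pi: ∫_{0}^{pi} (-t**3 - t) sin(3*t) dt = (-pi**3/3 - pi/9) - (0) = -pi**3/3 - pi/9.
Hence b_3 = (2/pi)·(-pi**3/3 - pi/9) = -2*pi**2/3 - 2/9.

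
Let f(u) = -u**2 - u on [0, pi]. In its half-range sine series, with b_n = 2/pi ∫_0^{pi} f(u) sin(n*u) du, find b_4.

b_4 = 2/pi ∫_0^{pi} (-u**2 - u) sin(4*u) du.
Integrating by parts twice (tabular method), an antiderivative of (-u**2 - u) sin(4*u) is u**2*cos(4*u)/4 - u*sin(4*u)/8 + u*cos(4*u)/4 - sin(4*u)/16 - cos(4*u)/32; evaluating from 0 to pi: ∫_{0}^{pi} (-u**2 - u) sin(4*u) du = (-1/32 + pi/4 + pi**2/4) - (-1/32) = pi*(1 + pi)/4.
Hence b_4 = (2/pi)·(pi*(1 + pi)/4) = 1/2 + pi/2.

1/2 + pi/2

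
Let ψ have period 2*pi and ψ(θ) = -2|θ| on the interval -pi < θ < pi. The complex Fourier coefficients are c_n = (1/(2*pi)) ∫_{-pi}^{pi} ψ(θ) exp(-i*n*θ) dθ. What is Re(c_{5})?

4/(25*pi)

Since ψ is real-valued, Re(c_{5}) = (1/(2*pi)) ∫_{-pi}^{pi} ψ(θ) cos(5*θ) dθ = a_{5}/2.
ψ is even and cos(5*θ) is even, so the integrand is even: ∫_{-pi}^{pi} ψ(θ) cos(5*θ) dθ = 2∫_0^{pi} ψ(θ) cos(5*θ) dθ.
Integrating by parts (boundary term plus one more integral), an antiderivative of (-2*θ) cos(5*θ) is -2*θ*sin(5*θ)/5 - 2*cos(5*θ)/25; evaluating from 0 to pi: ∫_{0}^{pi} (-2*θ) cos(5*θ) dθ = (2/25) - (-2/25) = 4/25.
So ∫_{-pi}^{pi} ψ(θ) cos(5*θ) dθ = 8/25.
Hence Re(c_{5}) = (1/(2*pi))·(8/25) = 4/(25*pi).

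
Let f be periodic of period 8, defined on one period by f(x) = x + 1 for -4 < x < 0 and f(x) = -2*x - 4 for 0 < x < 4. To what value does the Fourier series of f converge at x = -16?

-3/2

x = -16 differs from x = 0 by -2 full period(s), and the series is 8-periodic.
At x = 0 the one-sided limits are f(0^-) = 1 and f(0^+) = -4.
By Dirichlet's theorem the series converges to their average, [(1) + (-4)]/2 = -3/2.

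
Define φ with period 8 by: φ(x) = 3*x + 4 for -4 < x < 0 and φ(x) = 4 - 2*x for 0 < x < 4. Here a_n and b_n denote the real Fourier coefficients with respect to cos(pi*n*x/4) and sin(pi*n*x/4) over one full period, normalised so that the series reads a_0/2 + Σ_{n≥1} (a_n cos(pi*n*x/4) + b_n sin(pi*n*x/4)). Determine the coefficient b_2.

-2/pi

b_2 = 1/4 ∫_{-4}^{4} φ(x) sin(pi*x/2) dx.
Split the integral at the breakpoints.
Integrating by parts (boundary term plus one more integral), an antiderivative of (3*x + 4) sin(pi*x/2) is -6*x*cos(pi*x/2)/pi + 12*sin(pi*x/2)/pi**2 - 8*cos(pi*x/2)/pi; evaluating from -4 to 0: ∫_{-4}^{0} (3*x + 4) sin(pi*x/2) dx = (-8/pi) - (16/pi) = -24/pi.
Integrating by parts (boundary term plus one more integral), an antiderivative of (4 - 2*x) sin(pi*x/2) is 4*x*cos(pi*x/2)/pi - 8*sin(pi*x/2)/pi**2 - 8*cos(pi*x/2)/pi; evaluating from 0 to 4: ∫_{0}^{4} (4 - 2*x) sin(pi*x/2) dx = (8/pi) - (-8/pi) = 16/pi.
Summing the pieces and multiplying by (1/4) gives b_2 = -2/pi.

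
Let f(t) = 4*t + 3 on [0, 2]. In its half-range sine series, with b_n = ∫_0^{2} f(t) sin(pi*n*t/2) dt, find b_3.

28/(3*pi)

b_3 = ∫_0^{2} (4*t + 3) sin(3*pi*t/2) dt.
Integrating by parts (boundary term plus one more integral), an antiderivative of (4*t + 3) sin(3*pi*t/2) is -8*t*cos(3*pi*t/2)/(3*pi) + 16*sin(3*pi*t/2)/(9*pi**2) - 2*cos(3*pi*t/2)/pi; evaluating from 0 to 2: ∫_{0}^{2} (4*t + 3) sin(3*pi*t/2) dt = (22/(3*pi)) - (-2/pi) = 28/(3*pi).
Hence b_3 = 28/(3*pi).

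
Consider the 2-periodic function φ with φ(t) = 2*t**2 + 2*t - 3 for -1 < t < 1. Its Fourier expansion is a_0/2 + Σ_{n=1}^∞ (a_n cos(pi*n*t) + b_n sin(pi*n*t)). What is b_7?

b_7 = ∫_{-1}^{1} φ(t) sin(7*pi*t) dt.
Integrating by parts twice (tabular method), an antiderivative of (2*t**2 + 2*t - 3) sin(7*pi*t) is -2*t**2*cos(7*pi*t)/(7*pi) + 4*t*sin(7*pi*t)/(49*pi**2) - 2*t*cos(7*pi*t)/(7*pi) + 2*sin(7*pi*t)/(49*pi**2) + 4*cos(7*pi*t)/(343*pi**3) + 3*cos(7*pi*t)/(7*pi); evaluating from -1 to 1: ∫_{-1}^{1} (2*t**2 + 2*t - 3) sin(7*pi*t) dt = ((-4 + 49*pi**2)/(343*pi**3)) - ((-147*pi**2 - 4)/(343*pi**3)) = 4/(7*pi).
Hence b_7 = 4/(7*pi).

4/(7*pi)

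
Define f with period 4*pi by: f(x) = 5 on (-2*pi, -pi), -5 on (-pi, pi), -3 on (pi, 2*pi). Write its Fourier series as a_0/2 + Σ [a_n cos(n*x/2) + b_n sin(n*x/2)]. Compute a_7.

12/(7*pi)

a_7 = (1/(2*pi)) ∫_{-2*pi}^{2*pi} f(x) cos(7*x/2) dx.
Split the integral at the breakpoints.
Directly, an antiderivative of (5) cos(7*x/2) is 10*sin(7*x/2)/7; evaluating from -2*pi to -pi: ∫_{-2*pi}^{-pi} (5) cos(7*x/2) dx = (10/7) - (0) = 10/7.
Directly, an antiderivative of (-5) cos(7*x/2) is -10*sin(7*x/2)/7; evaluating from -pi to pi: ∫_{-pi}^{pi} (-5) cos(7*x/2) dx = (10/7) - (-10/7) = 20/7.
Directly, an antiderivative of (-3) cos(7*x/2) is -6*sin(7*x/2)/7; evaluating from pi to 2*pi: ∫_{pi}^{2*pi} (-3) cos(7*x/2) dx = (0) - (6/7) = -6/7.
Summing the pieces and multiplying by (1/(2*pi)) gives a_7 = 12/(7*pi).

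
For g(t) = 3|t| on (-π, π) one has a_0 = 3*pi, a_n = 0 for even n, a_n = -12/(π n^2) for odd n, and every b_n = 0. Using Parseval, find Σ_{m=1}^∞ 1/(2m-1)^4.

Parseval: a_0^2/2 + Σ a_n^2 = (1/π) ∫_{-π}^{π} g(t)^2 dt = 6*pi**2.
Subtract a_0^2/2 = 9*pi**2/2: Σ a_n^2 = 3*pi**2/2.
Only odd n contribute, with a_n^2 = 144/(π^2 n^4), so Σ_{m≥1} 1/(2m-1)^4 = π^2·(3*pi**2/2)/144 = pi**4/96.

pi**4/96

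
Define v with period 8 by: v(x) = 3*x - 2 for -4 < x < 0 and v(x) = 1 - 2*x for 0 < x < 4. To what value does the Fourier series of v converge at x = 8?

x = 8 differs from x = 0 by 1 full period(s), and the series is 8-periodic.
At x = 0 the one-sided limits are v(0^-) = -2 and v(0^+) = 1.
By Dirichlet's theorem the series converges to their average, [(-2) + (1)]/2 = -1/2.

-1/2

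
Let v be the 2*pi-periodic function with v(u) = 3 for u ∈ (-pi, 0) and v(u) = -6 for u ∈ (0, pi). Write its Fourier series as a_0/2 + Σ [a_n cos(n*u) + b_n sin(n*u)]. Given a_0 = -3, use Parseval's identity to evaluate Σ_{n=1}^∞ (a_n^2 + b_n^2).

81/2

Parseval: a_0^2/2 + Σ_{n≥1} (a_n^2+b_n^2) = 1/pi ∫_{-pi}^{pi} v(u)^2 du = 45.
Subtract a_0^2/2 = 9/2: Σ (a_n^2+b_n^2) = 81/2.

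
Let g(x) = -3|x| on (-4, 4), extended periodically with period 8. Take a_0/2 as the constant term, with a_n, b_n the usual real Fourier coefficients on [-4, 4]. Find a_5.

a_5 = 1/4 ∫_{-4}^{4} g(x) cos(5*pi*x/4) dx.
g is even and cos(5*pi*x/4) is even, so the integrand is even and a_5 = 1/2 ∫_0^{4} g(x) cos(5*pi*x/4) dx.
Integrating by parts (boundary term plus one more integral), an antiderivative of (-3*x) cos(5*pi*x/4) is -12*x*sin(5*pi*x/4)/(5*pi) - 48*cos(5*pi*x/4)/(25*pi**2); evaluating from 0 to 4: ∫_{0}^{4} (-3*x) cos(5*pi*x/4) dx = (48/(25*pi**2)) - (-48/(25*pi**2)) = 96/(25*pi**2).
Hence a_5 = (1/2)·(96/(25*pi**2)) = 48/(25*pi**2).

48/(25*pi**2)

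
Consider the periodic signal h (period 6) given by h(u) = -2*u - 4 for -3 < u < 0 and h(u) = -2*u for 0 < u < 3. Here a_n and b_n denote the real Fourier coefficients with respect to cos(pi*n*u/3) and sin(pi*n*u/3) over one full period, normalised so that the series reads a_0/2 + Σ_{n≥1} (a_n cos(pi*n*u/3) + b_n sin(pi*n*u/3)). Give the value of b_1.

b_1 = 1/3 ∫_{-3}^{3} h(u) sin(pi*u/3) du.
Split the integral at the breakpoints.
Integrating by parts (boundary term plus one more integral), an antiderivative of (-2*u - 4) sin(pi*u/3) is 6*u*cos(pi*u/3)/pi - 18*sin(pi*u/3)/pi**2 + 12*cos(pi*u/3)/pi; evaluating from -3 to 0: ∫_{-3}^{0} (-2*u - 4) sin(pi*u/3) du = (12/pi) - (6/pi) = 6/pi.
Integrating by parts (boundary term plus one more integral), an antiderivative of (-2*u) sin(pi*u/3) is 6*u*cos(pi*u/3)/pi - 18*sin(pi*u/3)/pi**2; evaluating from 0 to 3: ∫_{0}^{3} (-2*u) sin(pi*u/3) du = (-18/pi) - (0) = -18/pi.
Summing the pieces and multiplying by (1/3) gives b_1 = -4/pi.

-4/pi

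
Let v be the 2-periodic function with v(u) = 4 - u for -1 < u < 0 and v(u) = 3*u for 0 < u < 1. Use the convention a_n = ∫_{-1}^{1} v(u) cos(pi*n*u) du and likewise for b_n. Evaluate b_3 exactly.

-2/pi

b_3 = ∫_{-1}^{1} v(u) sin(3*pi*u) du.
Split the integral at the breakpoints.
Integrating by parts (boundary term plus one more integral), an antiderivative of (4 - u) sin(3*pi*u) is u*cos(3*pi*u)/(3*pi) - sin(3*pi*u)/(9*pi**2) - 4*cos(3*pi*u)/(3*pi); evaluating from -1 to 0: ∫_{-1}^{0} (4 - u) sin(3*pi*u) du = (-4/(3*pi)) - (5/(3*pi)) = -3/pi.
Integrating by parts (boundary term plus one more integral), an antiderivative of (3*u) sin(3*pi*u) is -u*cos(3*pi*u)/pi + sin(3*pi*u)/(3*pi**2); evaluating from 0 to 1: ∫_{0}^{1} (3*u) sin(3*pi*u) du = (1/pi) - (0) = 1/pi.
Summing the pieces gives b_3 = -2/pi.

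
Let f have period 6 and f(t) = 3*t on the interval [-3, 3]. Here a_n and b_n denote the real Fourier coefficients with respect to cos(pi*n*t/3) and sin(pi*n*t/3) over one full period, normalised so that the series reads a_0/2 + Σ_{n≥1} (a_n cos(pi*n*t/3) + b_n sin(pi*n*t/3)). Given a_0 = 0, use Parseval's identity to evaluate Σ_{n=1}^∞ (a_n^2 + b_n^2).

54

Parseval: a_0^2/2 + Σ_{n≥1} (a_n^2+b_n^2) = 1/3 ∫_{-3}^{3} f(t)^2 dt = 54.
Subtract a_0^2/2 = 0: Σ (a_n^2+b_n^2) = 54.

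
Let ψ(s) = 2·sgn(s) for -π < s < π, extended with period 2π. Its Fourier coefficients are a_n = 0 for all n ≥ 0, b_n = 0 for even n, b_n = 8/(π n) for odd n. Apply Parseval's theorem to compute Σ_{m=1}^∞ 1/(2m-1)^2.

pi**2/8

Parseval: Σ b_n^2 = (1/π) ∫_{-π}^{π} ψ(s)^2 ds = 8.
Only odd n contribute, with b_n^2 = 64/(π^2 n^2), so Σ_{m≥1} 1/(2m-1)^2 = π^2·(8)/64 = pi**2/8.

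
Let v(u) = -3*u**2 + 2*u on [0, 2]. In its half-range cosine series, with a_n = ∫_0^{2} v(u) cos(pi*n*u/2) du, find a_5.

32/(25*pi**2)

a_5 = ∫_0^{2} (-3*u**2 + 2*u) cos(5*pi*u/2) du.
Integrating by parts twice (tabular method), an antiderivative of (-3*u**2 + 2*u) cos(5*pi*u/2) is -6*u**2*sin(5*pi*u/2)/(5*pi) + 4*u*sin(5*pi*u/2)/(5*pi) - 24*u*cos(5*pi*u/2)/(25*pi**2) + 48*sin(5*pi*u/2)/(125*pi**3) + 8*cos(5*pi*u/2)/(25*pi**2); evaluating from 0 to 2: ∫_{0}^{2} (-3*u**2 + 2*u) cos(5*pi*u/2) du = (8/(5*pi**2)) - (8/(25*pi**2)) = 32/(25*pi**2).
Hence a_5 = 32/(25*pi**2).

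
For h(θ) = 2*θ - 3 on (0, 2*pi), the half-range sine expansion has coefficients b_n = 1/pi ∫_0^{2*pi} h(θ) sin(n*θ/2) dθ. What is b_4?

b_4 = 1/pi ∫_0^{2*pi} (2*θ - 3) sin(2*θ) dθ.
Integrating by parts (boundary term plus one more integral), an antiderivative of (2*θ - 3) sin(2*θ) is -θ*cos(2*θ) + sin(2*θ)/2 + 3*cos(2*θ)/2; evaluating from 0 to 2*pi: ∫_{0}^{2*pi} (2*θ - 3) sin(2*θ) dθ = (3/2 - 2*pi) - (3/2) = -2*pi.
Hence b_4 = (1/pi)·(-2*pi) = -2.

-2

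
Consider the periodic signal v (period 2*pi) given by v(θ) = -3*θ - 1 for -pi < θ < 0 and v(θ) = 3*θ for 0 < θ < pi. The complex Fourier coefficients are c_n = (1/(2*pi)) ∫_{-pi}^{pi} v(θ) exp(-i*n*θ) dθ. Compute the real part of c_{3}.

-2/(3*pi)

Since v is real-valued, Re(c_{3}) = (1/(2*pi)) ∫_{-pi}^{pi} v(θ) cos(3*θ) dθ = a_{3}/2.
Split the integral at the breakpoints.
Integrating by parts (boundary term plus one more integral), an antiderivative of (-3*θ - 1) cos(3*θ) is -θ*sin(3*θ) - sin(3*θ)/3 - cos(3*θ)/3; evaluating from -pi to 0: ∫_{-pi}^{0} (-3*θ - 1) cos(3*θ) dθ = (-1/3) - (1/3) = -2/3.
Integrating by parts (boundary term plus one more integral), an antiderivative of (3*θ) cos(3*θ) is θ*sin(3*θ) + cos(3*θ)/3; evaluating from 0 to pi: ∫_{0}^{pi} (3*θ) cos(3*θ) dθ = (-1/3) - (1/3) = -2/3.
So ∫_{-pi}^{pi} v(θ) cos(3*θ) dθ = -4/3.
Hence Re(c_{3}) = (1/(2*pi))·(-4/3) = -2/(3*pi).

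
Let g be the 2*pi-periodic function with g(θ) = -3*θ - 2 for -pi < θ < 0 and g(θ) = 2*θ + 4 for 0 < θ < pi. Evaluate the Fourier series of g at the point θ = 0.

1

At θ = 0 the one-sided limits are g(0^-) = -2 and g(0^+) = 4.
By Dirichlet's theorem the series converges to their average, [(-2) + (4)]/2 = 1.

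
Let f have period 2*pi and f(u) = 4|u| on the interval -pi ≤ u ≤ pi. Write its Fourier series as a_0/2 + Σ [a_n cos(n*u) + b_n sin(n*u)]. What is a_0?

a_0 = 1/pi ∫_{-pi}^{pi} f(u) du = 1/pi · (4*pi**2) = 4*pi.

4*pi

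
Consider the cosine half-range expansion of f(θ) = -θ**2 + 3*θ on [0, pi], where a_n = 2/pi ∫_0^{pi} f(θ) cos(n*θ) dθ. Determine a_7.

a_7 = 2/pi ∫_0^{pi} (-θ**2 + 3*θ) cos(7*θ) dθ.
Integrating by parts twice (tabular method), an antiderivative of (-θ**2 + 3*θ) cos(7*θ) is -θ**2*sin(7*θ)/7 + 3*θ*sin(7*θ)/7 - 2*θ*cos(7*θ)/49 + 2*sin(7*θ)/343 + 3*cos(7*θ)/49; evaluating from 0 to pi: ∫_{0}^{pi} (-θ**2 + 3*θ) cos(7*θ) dθ = (-3/49 + 2*pi/49) - (3/49) = -6/49 + 2*pi/49.
Hence a_7 = (2/pi)·(-6/49 + 2*pi/49) = 4*(-3 + pi)/(49*pi).

4*(-3 + pi)/(49*pi)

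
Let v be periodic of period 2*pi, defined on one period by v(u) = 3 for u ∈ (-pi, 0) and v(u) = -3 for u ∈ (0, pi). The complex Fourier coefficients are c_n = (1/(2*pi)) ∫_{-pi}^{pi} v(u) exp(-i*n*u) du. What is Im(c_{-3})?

-2/pi

Since v is real-valued, Im(c_{-3}) = -(1/(2*pi)) ∫_{-pi}^{pi} v(u) sin(-3*u) du = b_{3}/2.
v is odd and sin(-3*u) is odd, so the integrand is even: ∫_{-pi}^{pi} v(u) sin(-3*u) du = 2∫_0^{pi} v(u) sin(-3*u) du.
Directly, an antiderivative of (-3) sin(-3*u) is -cos(3*u); evaluating from 0 to pi: ∫_{0}^{pi} (-3) sin(-3*u) du = (1) - (-1) = 2.
So ∫_{-pi}^{pi} v(u) sin(-3*u) du = 4.
Hence Im(c_{-3}) = (-1/(2*pi))·(4) = -2/pi.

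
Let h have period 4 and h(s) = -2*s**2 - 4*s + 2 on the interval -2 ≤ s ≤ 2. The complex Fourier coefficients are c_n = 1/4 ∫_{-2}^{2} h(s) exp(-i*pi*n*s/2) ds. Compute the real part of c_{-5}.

16/(25*pi**2)

Since h is real-valued, Re(c_{-5}) = 1/4 ∫_{-2}^{2} h(s) cos(-5*pi*s/2) ds = a_{5}/2.
Integrating by parts twice (tabular method), an antiderivative of (-2*s**2 - 4*s + 2) cos(-5*pi*s/2) is -4*s**2*sin(5*pi*s/2)/(5*pi) - 8*s*sin(5*pi*s/2)/(5*pi) - 16*s*cos(5*pi*s/2)/(25*pi**2) + 32*sin(5*pi*s/2)/(125*pi**3) + 4*sin(5*pi*s/2)/(5*pi) - 16*cos(5*pi*s/2)/(25*pi**2); evaluating from -2 to 2: ∫_{-2}^{2} (-2*s**2 - 4*s + 2) cos(-5*pi*s/2) ds = (48/(25*pi**2)) - (-16/(25*pi**2)) = 64/(25*pi**2).
Hence Re(c_{-5}) = (1/4)·(64/(25*pi**2)) = 16/(25*pi**2).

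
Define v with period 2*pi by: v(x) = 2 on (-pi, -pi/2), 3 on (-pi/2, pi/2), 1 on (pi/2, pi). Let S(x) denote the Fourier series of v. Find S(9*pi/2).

2

x = 9*pi/2 differs from x = pi/2 by 2 full period(s), and the series is 2*pi-periodic.
At x = pi/2 the one-sided limits are v(pi/2^-) = 3 and v(pi/2^+) = 1.
By Dirichlet's theorem the series converges to their average, [(3) + (1)]/2 = 2.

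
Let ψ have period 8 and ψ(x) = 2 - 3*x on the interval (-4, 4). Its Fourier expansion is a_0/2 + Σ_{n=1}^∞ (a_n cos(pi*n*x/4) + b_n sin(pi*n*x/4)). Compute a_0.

a_0 = 1/4 ∫_{-4}^{4} ψ(x) dx = 1/4 · (16) = 4.

4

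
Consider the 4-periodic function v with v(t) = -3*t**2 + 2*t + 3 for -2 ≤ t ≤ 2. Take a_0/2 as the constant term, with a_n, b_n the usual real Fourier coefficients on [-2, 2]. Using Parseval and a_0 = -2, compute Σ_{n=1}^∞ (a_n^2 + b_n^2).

Parseval: a_0^2/2 + Σ_{n≥1} (a_n^2+b_n^2) = 1/2 ∫_{-2}^{2} v(t)^2 dt = 574/15.
Subtract a_0^2/2 = 2: Σ (a_n^2+b_n^2) = 544/15.

544/15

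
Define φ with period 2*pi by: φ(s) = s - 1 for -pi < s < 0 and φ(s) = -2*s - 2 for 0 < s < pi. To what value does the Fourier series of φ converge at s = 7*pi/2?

s = 7*pi/2 differs from s = -pi/2 by 2 full period(s), and the series is 2*pi-periodic.
φ is continuous at s = -pi/2 with value -pi/2 - 1, so the series converges to -pi/2 - 1 there.

-pi/2 - 1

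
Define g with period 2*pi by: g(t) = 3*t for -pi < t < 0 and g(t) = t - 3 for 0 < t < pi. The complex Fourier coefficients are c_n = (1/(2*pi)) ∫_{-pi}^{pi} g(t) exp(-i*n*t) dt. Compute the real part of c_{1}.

Since g is real-valued, Re(c_{1}) = (1/(2*pi)) ∫_{-pi}^{pi} g(t) cos(t) dt = a_{1}/2.
Split the integral at the breakpoints.
Integrating by parts (boundary term plus one more integral), an antiderivative of (3*t) cos(t) is 3*t*sin(t) + 3*cos(t); evaluating from -pi to 0: ∫_{-pi}^{0} (3*t) cos(t) dt = (3) - (-3) = 6.
Integrating by parts (boundary term plus one more integral), an antiderivative of (t - 3) cos(t) is t*sin(t) - 3*sin(t) + cos(t); evaluating from 0 to pi: ∫_{0}^{pi} (t - 3) cos(t) dt = (-1) - (1) = -2.
So ∫_{-pi}^{pi} g(t) cos(t) dt = 4.
Hence Re(c_{1}) = (1/(2*pi))·(4) = 2/pi.

2/pi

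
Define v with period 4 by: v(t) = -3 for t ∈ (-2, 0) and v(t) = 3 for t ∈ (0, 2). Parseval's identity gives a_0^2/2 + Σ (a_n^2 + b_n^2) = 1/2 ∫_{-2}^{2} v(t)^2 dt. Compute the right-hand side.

18

1/2 ∫_{-2}^{2} v(t)^2 dt = 1/2 · (36) = 18.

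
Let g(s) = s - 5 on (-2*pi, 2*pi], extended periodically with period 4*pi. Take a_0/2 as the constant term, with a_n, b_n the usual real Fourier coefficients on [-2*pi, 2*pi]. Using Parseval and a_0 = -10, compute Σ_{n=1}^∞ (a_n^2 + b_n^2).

8*pi**2/3

Parseval: a_0^2/2 + Σ_{n≥1} (a_n^2+b_n^2) = (1/(2*pi)) ∫_{-2*pi}^{2*pi} g(s)^2 ds = 8*pi**2/3 + 50.
Subtract a_0^2/2 = 50: Σ (a_n^2+b_n^2) = 8*pi**2/3.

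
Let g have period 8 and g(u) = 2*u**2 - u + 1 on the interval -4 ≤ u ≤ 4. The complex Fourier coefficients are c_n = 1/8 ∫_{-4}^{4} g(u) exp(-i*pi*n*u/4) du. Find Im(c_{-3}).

Since g is real-valued, Im(c_{-3}) = -1/8 ∫_{-4}^{4} g(u) sin(-3*pi*u/4) du = b_{3}/2.
Integrating by parts twice (tabular method), an antiderivative of (2*u**2 - u + 1) sin(-3*pi*u/4) is 8*u**2*cos(3*pi*u/4)/(3*pi) - 64*u*sin(3*pi*u/4)/(9*pi**2) - 4*u*cos(3*pi*u/4)/(3*pi) + 16*sin(3*pi*u/4)/(9*pi**2) - 256*cos(3*pi*u/4)/(27*pi**3) + 4*cos(3*pi*u/4)/(3*pi); evaluating from -4 to 4: ∫_{-4}^{4} (2*u**2 - u + 1) sin(-3*pi*u/4) du = (4*(64 - 261*pi**2)/(27*pi**3)) - (4*(64 - 333*pi**2)/(27*pi**3)) = 32/(3*pi).
Hence Im(c_{-3}) = (-1/8)·(32/(3*pi)) = -4/(3*pi).

-4/(3*pi)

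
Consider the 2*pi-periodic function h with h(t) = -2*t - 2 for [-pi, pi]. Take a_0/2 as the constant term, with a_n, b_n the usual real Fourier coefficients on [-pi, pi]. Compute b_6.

b_6 = 1/pi ∫_{-pi}^{pi} h(t) sin(6*t) dt.
Integrating by parts (boundary term plus one more integral), an antiderivative of (-2*t - 2) sin(6*t) is t*cos(6*t)/3 - sin(6*t)/18 + cos(6*t)/3; evaluating from -pi to pi: ∫_{-pi}^{pi} (-2*t - 2) sin(6*t) dt = (1/3 + pi/3) - (1/3 - pi/3) = 2*pi/3.
Hence b_6 = (1/pi)·(2*pi/3) = 2/3.

2/3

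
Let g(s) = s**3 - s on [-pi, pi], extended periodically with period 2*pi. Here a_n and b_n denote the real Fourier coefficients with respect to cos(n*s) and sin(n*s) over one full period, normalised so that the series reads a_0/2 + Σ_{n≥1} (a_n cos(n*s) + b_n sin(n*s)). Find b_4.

11/16 - pi**2/2

b_4 = 1/pi ∫_{-pi}^{pi} g(s) sin(4*s) ds.
g is odd and sin(4*s) is odd, so the integrand is even and b_4 = 2/pi ∫_0^{pi} g(s) sin(4*s) ds.
Integrating by parts three times (tabular method), an antiderivative of (s**3 - s) sin(4*s) is -s**3*cos(4*s)/4 + 3*s**2*sin(4*s)/16 + 11*s*cos(4*s)/32 - 11*sin(4*s)/128; evaluating from 0 to pi: ∫_{0}^{pi} (s**3 - s) sin(4*s) ds = (pi*(11 - 8*pi**2)/32) - (0) = pi*(11 - 8*pi**2)/32.
Hence b_4 = (2/pi)·(pi*(11 - 8*pi**2)/32) = 11/16 - pi**2/2.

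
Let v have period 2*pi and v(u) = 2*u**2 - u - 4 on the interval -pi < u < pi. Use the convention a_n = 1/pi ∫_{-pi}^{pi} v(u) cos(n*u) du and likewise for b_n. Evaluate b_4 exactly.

1/2

b_4 = 1/pi ∫_{-pi}^{pi} v(u) sin(4*u) du.
Integrating by parts twice (tabular method), an antiderivative of (2*u**2 - u - 4) sin(4*u) is -u**2*cos(4*u)/2 + u*sin(4*u)/4 + u*cos(4*u)/4 - sin(4*u)/16 + 17*cos(4*u)/16; evaluating from -pi to pi: ∫_{-pi}^{pi} (2*u**2 - u - 4) sin(4*u) du = (-pi**2/2 + pi/4 + 17/16) - (-pi**2/2 - pi/4 + 17/16) = pi/2.
Hence b_4 = (1/pi)·(pi/2) = 1/2.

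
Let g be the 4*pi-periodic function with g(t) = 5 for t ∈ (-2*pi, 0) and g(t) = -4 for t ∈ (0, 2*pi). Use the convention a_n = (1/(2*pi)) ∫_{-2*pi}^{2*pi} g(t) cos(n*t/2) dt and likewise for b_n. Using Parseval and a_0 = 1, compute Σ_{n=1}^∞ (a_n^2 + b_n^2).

Parseval: a_0^2/2 + Σ_{n≥1} (a_n^2+b_n^2) = (1/(2*pi)) ∫_{-2*pi}^{2*pi} g(t)^2 dt = 41.
Subtract a_0^2/2 = 1/2: Σ (a_n^2+b_n^2) = 81/2.

81/2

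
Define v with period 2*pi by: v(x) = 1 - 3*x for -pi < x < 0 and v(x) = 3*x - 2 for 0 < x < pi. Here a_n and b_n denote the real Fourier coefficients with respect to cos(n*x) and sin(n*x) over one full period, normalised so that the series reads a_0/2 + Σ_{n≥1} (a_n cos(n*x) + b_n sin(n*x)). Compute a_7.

-12/(49*pi)

a_7 = 1/pi ∫_{-pi}^{pi} v(x) cos(7*x) dx.
Split the integral at the breakpoints.
Integrating by parts (boundary term plus one more integral), an antiderivative of (1 - 3*x) cos(7*x) is -3*x*sin(7*x)/7 + sin(7*x)/7 - 3*cos(7*x)/49; evaluating from -pi to 0: ∫_{-pi}^{0} (1 - 3*x) cos(7*x) dx = (-3/49) - (3/49) = -6/49.
Integrating by parts (boundary term plus one more integral), an antiderivative of (3*x - 2) cos(7*x) is 3*x*sin(7*x)/7 - 2*sin(7*x)/7 + 3*cos(7*x)/49; evaluating from 0 to pi: ∫_{0}^{pi} (3*x - 2) cos(7*x) dx = (-3/49) - (3/49) = -6/49.
Summing the pieces and multiplying by (1/pi) gives a_7 = -12/(49*pi).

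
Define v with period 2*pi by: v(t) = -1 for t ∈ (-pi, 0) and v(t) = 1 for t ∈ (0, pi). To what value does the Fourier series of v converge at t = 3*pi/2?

-1

t = 3*pi/2 differs from t = -pi/2 by 1 full period(s), and the series is 2*pi-periodic.
v is continuous at t = -pi/2 with value -1, so the series converges to -1 there.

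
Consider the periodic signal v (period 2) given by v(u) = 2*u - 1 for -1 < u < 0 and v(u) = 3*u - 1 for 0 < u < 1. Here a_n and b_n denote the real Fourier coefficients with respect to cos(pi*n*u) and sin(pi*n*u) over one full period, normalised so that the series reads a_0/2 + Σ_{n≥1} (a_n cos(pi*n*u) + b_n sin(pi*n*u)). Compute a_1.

a_1 = ∫_{-1}^{1} v(u) cos(pi*u) du.
Split the integral at the breakpoints.
Integrating by parts (boundary term plus one more integral), an antiderivative of (2*u - 1) cos(pi*u) is 2*u*sin(pi*u)/pi - sin(pi*u)/pi + 2*cos(pi*u)/pi**2; evaluating from -1 to 0: ∫_{-1}^{0} (2*u - 1) cos(pi*u) du = (2/pi**2) - (-2/pi**2) = 4/pi**2.
Integrating by parts (boundary term plus one more integral), an antiderivative of (3*u - 1) cos(pi*u) is 3*u*sin(pi*u)/pi - sin(pi*u)/pi + 3*cos(pi*u)/pi**2; evaluating from 0 to 1: ∫_{0}^{1} (3*u - 1) cos(pi*u) du = (-3/pi**2) - (3/pi**2) = -6/pi**2.
Summing the pieces gives a_1 = -2/pi**2.

-2/pi**2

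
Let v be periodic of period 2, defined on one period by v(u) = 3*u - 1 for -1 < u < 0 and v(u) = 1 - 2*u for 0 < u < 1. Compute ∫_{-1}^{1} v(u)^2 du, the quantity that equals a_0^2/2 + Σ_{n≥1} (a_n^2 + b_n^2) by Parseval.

∫_{-1}^{1} v(u)^2 du = 22/3.

22/3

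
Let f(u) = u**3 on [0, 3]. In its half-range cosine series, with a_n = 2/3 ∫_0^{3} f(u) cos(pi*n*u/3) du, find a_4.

81/(8*pi**2)

a_4 = 2/3 ∫_0^{3} (u**3) cos(4*pi*u/3) du.
Integrating by parts three times (tabular method), an antiderivative of (u**3) cos(4*pi*u/3) is 3*u**3*sin(4*pi*u/3)/(4*pi) + 27*u**2*cos(4*pi*u/3)/(16*pi**2) - 81*u*sin(4*pi*u/3)/(32*pi**3) - 243*cos(4*pi*u/3)/(128*pi**4); evaluating from 0 to 3: ∫_{0}^{3} (u**3) cos(4*pi*u/3) du = (243*(-1 + 8*pi**2)/(128*pi**4)) - (-243/(128*pi**4)) = 243/(16*pi**2).
Hence a_4 = (2/3)·(243/(16*pi**2)) = 81/(8*pi**2).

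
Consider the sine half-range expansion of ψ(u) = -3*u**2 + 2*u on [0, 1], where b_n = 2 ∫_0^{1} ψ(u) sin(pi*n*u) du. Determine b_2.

b_2 = 2 ∫_0^{1} (-3*u**2 + 2*u) sin(2*pi*u) du.
Integrating by parts twice (tabular method), an antiderivative of (-3*u**2 + 2*u) sin(2*pi*u) is 3*u**2*cos(2*pi*u)/(2*pi) - 3*u*sin(2*pi*u)/(2*pi**2) - u*cos(2*pi*u)/pi + sin(2*pi*u)/(2*pi**2) - 3*cos(2*pi*u)/(4*pi**3); evaluating from 0 to 1: ∫_{0}^{1} (-3*u**2 + 2*u) sin(2*pi*u) du = ((-3 + 2*pi**2)/(4*pi**3)) - (-3/(4*pi**3)) = 1/(2*pi).
Hence b_2 = 2·(1/(2*pi)) = 1/pi.

1/pi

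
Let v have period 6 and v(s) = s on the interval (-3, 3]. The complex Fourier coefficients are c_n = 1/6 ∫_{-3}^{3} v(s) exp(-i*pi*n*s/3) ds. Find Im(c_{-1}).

3/pi

Since v is real-valued, Im(c_{-1}) = -1/6 ∫_{-3}^{3} v(s) sin(-pi*s/3) ds = b_{1}/2.
v is odd and sin(-pi*s/3) is odd, so the integrand is even: ∫_{-3}^{3} v(s) sin(-pi*s/3) ds = 2∫_0^{3} v(s) sin(-pi*s/3) ds.
Integrating by parts (boundary term plus one more integral), an antiderivative of (s) sin(-pi*s/3) is 3*s*cos(pi*s/3)/pi - 9*sin(pi*s/3)/pi**2; evaluating from 0 to 3: ∫_{0}^{3} (s) sin(-pi*s/3) ds = (-9/pi) - (0) = -9/pi.
So ∫_{-3}^{3} v(s) sin(-pi*s/3) ds = -18/pi.
Hence Im(c_{-1}) = (-1/6)·(-18/pi) = 3/pi.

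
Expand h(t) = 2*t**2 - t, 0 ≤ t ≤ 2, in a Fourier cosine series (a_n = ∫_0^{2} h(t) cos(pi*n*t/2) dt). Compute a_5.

-24/(25*pi**2)

a_5 = ∫_0^{2} (2*t**2 - t) cos(5*pi*t/2) dt.
Integrating by parts twice (tabular method), an antiderivative of (2*t**2 - t) cos(5*pi*t/2) is 4*t**2*sin(5*pi*t/2)/(5*pi) - 2*t*sin(5*pi*t/2)/(5*pi) + 16*t*cos(5*pi*t/2)/(25*pi**2) - 32*sin(5*pi*t/2)/(125*pi**3) - 4*cos(5*pi*t/2)/(25*pi**2); evaluating from 0 to 2: ∫_{0}^{2} (2*t**2 - t) cos(5*pi*t/2) dt = (-28/(25*pi**2)) - (-4/(25*pi**2)) = -24/(25*pi**2).
Hence a_5 = -24/(25*pi**2).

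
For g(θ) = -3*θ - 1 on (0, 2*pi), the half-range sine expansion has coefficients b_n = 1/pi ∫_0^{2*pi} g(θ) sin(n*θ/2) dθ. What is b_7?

b_7 = 1/pi ∫_0^{2*pi} (-3*θ - 1) sin(7*θ/2) dθ.
Integrating by parts (boundary term plus one more integral), an antiderivative of (-3*θ - 1) sin(7*θ/2) is 6*θ*cos(7*θ/2)/7 - 12*sin(7*θ/2)/49 + 2*cos(7*θ/2)/7; evaluating from 0 to 2*pi: ∫_{0}^{2*pi} (-3*θ - 1) sin(7*θ/2) dθ = (-12*pi/7 - 2/7) - (2/7) = -12*pi/7 - 4/7.
Hence b_7 = (1/pi)·(-12*pi/7 - 4/7) = 4*(-3*pi - 1)/(7*pi).

4*(-3*pi - 1)/(7*pi)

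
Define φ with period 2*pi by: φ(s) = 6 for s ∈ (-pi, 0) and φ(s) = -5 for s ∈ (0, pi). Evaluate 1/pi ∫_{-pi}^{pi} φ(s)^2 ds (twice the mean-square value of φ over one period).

61

1/pi ∫_{-pi}^{pi} φ(s)^2 ds = 1/pi · (61*pi) = 61.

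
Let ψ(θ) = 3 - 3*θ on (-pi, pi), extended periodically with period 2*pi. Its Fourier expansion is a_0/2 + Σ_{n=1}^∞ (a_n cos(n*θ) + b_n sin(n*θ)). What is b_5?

-6/5

b_5 = 1/pi ∫_{-pi}^{pi} ψ(θ) sin(5*θ) dθ.
Integrating by parts (boundary term plus one more integral), an antiderivative of (3 - 3*θ) sin(5*θ) is 3*θ*cos(5*θ)/5 - 3*sin(5*θ)/25 - 3*cos(5*θ)/5; evaluating from -pi to pi: ∫_{-pi}^{pi} (3 - 3*θ) sin(5*θ) dθ = (3/5 - 3*pi/5) - (3/5 + 3*pi/5) = -6*pi/5.
Hence b_5 = (1/pi)·(-6*pi/5) = -6/5.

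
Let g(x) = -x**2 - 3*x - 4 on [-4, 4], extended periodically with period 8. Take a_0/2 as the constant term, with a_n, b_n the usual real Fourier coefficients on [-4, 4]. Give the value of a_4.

a_4 = 1/4 ∫_{-4}^{4} g(x) cos(pi*x) dx.
Integrating by parts twice (tabular method), an antiderivative of (-x**2 - 3*x - 4) cos(pi*x) is -x**2*sin(pi*x)/pi - 3*x*sin(pi*x)/pi - 2*x*cos(pi*x)/pi**2 - 4*sin(pi*x)/pi + 2*sin(pi*x)/pi**3 - 3*cos(pi*x)/pi**2; evaluating from -4 to 4: ∫_{-4}^{4} (-x**2 - 3*x - 4) cos(pi*x) dx = (-11/pi**2) - (5/pi**2) = -16/pi**2.
Hence a_4 = (1/4)·(-16/pi**2) = -4/pi**2.

-4/pi**2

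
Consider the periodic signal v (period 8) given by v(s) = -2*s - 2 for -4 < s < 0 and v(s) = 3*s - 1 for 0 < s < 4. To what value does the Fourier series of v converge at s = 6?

s = 6 differs from s = -2 by 1 full period(s), and the series is 8-periodic.
v is continuous at s = -2 with value 2, so the series converges to 2 there.

2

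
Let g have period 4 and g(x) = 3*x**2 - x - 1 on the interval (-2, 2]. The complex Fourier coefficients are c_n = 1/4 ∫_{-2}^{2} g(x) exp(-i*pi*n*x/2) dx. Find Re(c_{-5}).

-24/(25*pi**2)

Since g is real-valued, Re(c_{-5}) = 1/4 ∫_{-2}^{2} g(x) cos(-5*pi*x/2) dx = a_{5}/2.
Integrating by parts twice (tabular method), an antiderivative of (3*x**2 - x - 1) cos(-5*pi*x/2) is 6*x**2*sin(5*pi*x/2)/(5*pi) - 2*x*sin(5*pi*x/2)/(5*pi) + 24*x*cos(5*pi*x/2)/(25*pi**2) - 2*sin(5*pi*x/2)/(5*pi) - 48*sin(5*pi*x/2)/(125*pi**3) - 4*cos(5*pi*x/2)/(25*pi**2); evaluating from -2 to 2: ∫_{-2}^{2} (3*x**2 - x - 1) cos(-5*pi*x/2) dx = (-44/(25*pi**2)) - (52/(25*pi**2)) = -96/(25*pi**2).
Hence Re(c_{-5}) = (1/4)·(-96/(25*pi**2)) = -24/(25*pi**2).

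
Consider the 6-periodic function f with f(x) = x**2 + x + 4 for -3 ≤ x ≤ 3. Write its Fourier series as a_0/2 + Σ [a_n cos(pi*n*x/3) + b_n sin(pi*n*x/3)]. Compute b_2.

b_2 = 1/3 ∫_{-3}^{3} f(x) sin(2*pi*x/3) dx.
Integrating by parts twice (tabular method), an antiderivative of (x**2 + x + 4) sin(2*pi*x/3) is -3*x**2*cos(2*pi*x/3)/(2*pi) + 9*x*sin(2*pi*x/3)/(2*pi**2) - 3*x*cos(2*pi*x/3)/(2*pi) + 9*sin(2*pi*x/3)/(4*pi**2) - 6*cos(2*pi*x/3)/pi + 27*cos(2*pi*x/3)/(4*pi**3); evaluating from -3 to 3: ∫_{-3}^{3} (x**2 + x + 4) sin(2*pi*x/3) dx = (-24/pi + 27/(4*pi**3)) - (-15/pi + 27/(4*pi**3)) = -9/pi.
Hence b_2 = (1/3)·(-9/pi) = -3/pi.

-3/pi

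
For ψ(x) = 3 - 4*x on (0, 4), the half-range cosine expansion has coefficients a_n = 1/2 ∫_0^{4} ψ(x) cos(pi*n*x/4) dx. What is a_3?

64/(9*pi**2)

a_3 = 1/2 ∫_0^{4} (3 - 4*x) cos(3*pi*x/4) dx.
Integrating by parts (boundary term plus one more integral), an antiderivative of (3 - 4*x) cos(3*pi*x/4) is -16*x*sin(3*pi*x/4)/(3*pi) + 4*sin(3*pi*x/4)/pi - 64*cos(3*pi*x/4)/(9*pi**2); evaluating from 0 to 4: ∫_{0}^{4} (3 - 4*x) cos(3*pi*x/4) dx = (64/(9*pi**2)) - (-64/(9*pi**2)) = 128/(9*pi**2).
Hence a_3 = (1/2)·(128/(9*pi**2)) = 64/(9*pi**2).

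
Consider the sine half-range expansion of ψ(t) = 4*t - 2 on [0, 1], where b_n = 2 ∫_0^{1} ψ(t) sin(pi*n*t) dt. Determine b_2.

-4/pi

b_2 = 2 ∫_0^{1} (4*t - 2) sin(2*pi*t) dt.
Integrating by parts (boundary term plus one more integral), an antiderivative of (4*t - 2) sin(2*pi*t) is -2*t*cos(2*pi*t)/pi + sin(2*pi*t)/pi**2 + cos(2*pi*t)/pi; evaluating from 0 to 1: ∫_{0}^{1} (4*t - 2) sin(2*pi*t) dt = (-1/pi) - (1/pi) = -2/pi.
Hence b_2 = 2·(-2/pi) = -4/pi.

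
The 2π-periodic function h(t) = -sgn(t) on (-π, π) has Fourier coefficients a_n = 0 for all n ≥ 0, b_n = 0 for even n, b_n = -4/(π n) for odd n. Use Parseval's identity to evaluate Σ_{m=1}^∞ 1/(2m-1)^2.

Parseval: Σ b_n^2 = (1/π) ∫_{-π}^{π} h(t)^2 dt = 2.
Only odd n contribute, with b_n^2 = 16/(π^2 n^2), so Σ_{m≥1} 1/(2m-1)^2 = π^2·(2)/16 = pi**2/8.

pi**2/8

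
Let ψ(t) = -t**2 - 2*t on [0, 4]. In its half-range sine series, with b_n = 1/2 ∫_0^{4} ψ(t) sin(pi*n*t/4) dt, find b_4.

b_4 = 1/2 ∫_0^{4} (-t**2 - 2*t) sin(pi*t) dt.
Integrating by parts twice (tabular method), an antiderivative of (-t**2 - 2*t) sin(pi*t) is t**2*cos(pi*t)/pi - 2*t*sin(pi*t)/pi**2 + 2*t*cos(pi*t)/pi - 2*sin(pi*t)/pi**2 - 2*cos(pi*t)/pi**3; evaluating from 0 to 4: ∫_{0}^{4} (-t**2 - 2*t) sin(pi*t) dt = (-2/pi**3 + 24/pi) - (-2/pi**3) = 24/pi.
Hence b_4 = (1/2)·(24/pi) = 12/pi.

12/pi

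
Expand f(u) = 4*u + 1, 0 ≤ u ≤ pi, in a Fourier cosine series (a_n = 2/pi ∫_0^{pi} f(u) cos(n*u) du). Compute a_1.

a_1 = 2/pi ∫_0^{pi} (4*u + 1) cos(u) du.
Integrating by parts (boundary term plus one more integral), an antiderivative of (4*u + 1) cos(u) is 4*u*sin(u) + sin(u) + 4*cos(u); evaluating from 0 to pi: ∫_{0}^{pi} (4*u + 1) cos(u) du = (-4) - (4) = -8.
Hence a_1 = (2/pi)·(-8) = -16/pi.

-16/pi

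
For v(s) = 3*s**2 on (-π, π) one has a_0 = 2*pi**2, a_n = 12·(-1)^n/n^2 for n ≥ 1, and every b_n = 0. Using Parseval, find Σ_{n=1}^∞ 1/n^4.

pi**4/90

Parseval: a_0^2/2 + Σ a_n^2 = (1/π) ∫_{-π}^{π} v(s)^2 ds = 18*pi**4/5.
Subtract a_0^2/2 = 2*pi**4: Σ a_n^2 = 8*pi**4/5.
Since a_n^2 = 144/n^4, Σ 1/n^4 = pi**4/90.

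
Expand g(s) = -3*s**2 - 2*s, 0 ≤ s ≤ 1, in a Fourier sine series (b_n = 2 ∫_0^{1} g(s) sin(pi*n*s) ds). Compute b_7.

b_7 = 2 ∫_0^{1} (-3*s**2 - 2*s) sin(7*pi*s) ds.
Integrating by parts twice (tabular method), an antiderivative of (-3*s**2 - 2*s) sin(7*pi*s) is 3*s**2*cos(7*pi*s)/(7*pi) - 6*s*sin(7*pi*s)/(49*pi**2) + 2*s*cos(7*pi*s)/(7*pi) - 2*sin(7*pi*s)/(49*pi**2) - 6*cos(7*pi*s)/(343*pi**3); evaluating from 0 to 1: ∫_{0}^{1} (-3*s**2 - 2*s) sin(7*pi*s) ds = ((6 - 245*pi**2)/(343*pi**3)) - (-6/(343*pi**3)) = (12 - 245*pi**2)/(343*pi**3).
Hence b_7 = 2·((12 - 245*pi**2)/(343*pi**3)) = 2*(12 - 245*pi**2)/(343*pi**3).

2*(12 - 245*pi**2)/(343*pi**3)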